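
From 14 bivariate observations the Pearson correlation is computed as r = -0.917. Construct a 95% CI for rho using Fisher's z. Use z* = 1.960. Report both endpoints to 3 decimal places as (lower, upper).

(-0.974, -0.753)

z_r = atanh(-0.917) = -1.569838;  SE = 1/√(n−3) = 1/√11 = 0.301511
z-limits: -1.569838 ± 1.960·0.301511 = -1.569838 ± 0.590962 = [-2.160800, -0.978876]
ρ-limits: (tanh -2.160800, tanh -0.978876) = (-0.974, -0.753)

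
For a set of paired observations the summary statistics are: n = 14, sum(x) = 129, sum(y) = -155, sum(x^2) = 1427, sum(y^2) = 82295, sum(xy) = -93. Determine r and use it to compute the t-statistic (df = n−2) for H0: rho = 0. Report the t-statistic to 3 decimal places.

1.108

S_xy = nΣxy − ΣxΣy = 14·(-93) − 129·(-155) = -1302 − (-19995) = 18693
S_xx = nΣx² − (Σx)² = 14·1427 − 129² = 19978 − 16641 = 3337
S_yy = nΣy² − (Σy)² = 14·82295 − (-155)² = 1152130 − 24025 = 1128105
r = S_xy / √(S_xx·S_yy) = 18693 / √(3337·1128105) = 18693 / √3764486385 = 18693 / 61355.4104 = 0.3047
t = r·√(n−2)/√(1−r²) = 0.3047·√12 / √(1−0.092842) = 1.055512 / 0.952448 = 1.108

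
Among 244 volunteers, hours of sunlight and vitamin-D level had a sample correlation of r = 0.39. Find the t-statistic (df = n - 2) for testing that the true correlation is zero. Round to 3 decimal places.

6.589

t = r·√(n−2) / √(1−r²) with r = 0.39, n = 244
  = 0.39·√242 / √(1 − 0.1521)
  = 0.39·15.556349 / 0.920815
  = 6.066976 / 0.920815 = 6.589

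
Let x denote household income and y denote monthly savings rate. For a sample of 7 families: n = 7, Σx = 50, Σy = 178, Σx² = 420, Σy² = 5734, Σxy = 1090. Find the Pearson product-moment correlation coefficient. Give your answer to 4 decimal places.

S_xy = nΣxy − ΣxΣy = 7·1090 − 50·178 = 7630 − 8900 = -1270
S_xx = nΣx² − (Σx)² = 7·420 − 50² = 2940 − 2500 = 440
S_yy = nΣy² − (Σy)² = 7·5734 − 178² = 40138 − 31684 = 8454
r = S_xy / √(S_xx·S_yy) = -1270 / √(440·8454) = -1270 / √3719760 = -1270 / 1928.6679 = -0.6585

-0.6585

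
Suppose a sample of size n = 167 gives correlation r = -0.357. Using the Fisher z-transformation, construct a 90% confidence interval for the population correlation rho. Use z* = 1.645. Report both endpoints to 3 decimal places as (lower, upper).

Fisher z: z_r = atanh(r) = ½·ln((1+(-0.357))/(1−(-0.357))) = -0.373443
SE(z) = 1/√(n−3) = 1/√164 = 0.078087
90% ⇒ z* = 1.645; margin = 1.645·0.078087 = 0.128453
CI on z-scale: (-0.501896, -0.244990)
Back-transform: tanh(-0.501896) = -0.463607, tanh(-0.244990) = -0.240203

(-0.464, -0.240)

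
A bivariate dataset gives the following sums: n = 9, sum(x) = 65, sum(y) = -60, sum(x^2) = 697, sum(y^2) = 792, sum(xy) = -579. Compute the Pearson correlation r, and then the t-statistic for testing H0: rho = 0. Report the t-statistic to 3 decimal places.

S_xy = nΣxy − ΣxΣy = 9·(-579) − 65·(-60) = -5211 − (-3900) = -1311
S_xx = nΣx² − (Σx)² = 9·697 − 65² = 6273 − 4225 = 2048
S_yy = nΣy² − (Σy)² = 9·792 − (-60)² = 7128 − 3600 = 3528
r = S_xy / √(S_xx·S_yy) = -1311 / √(2048·3528) = -1311 / √7225344 = -1311 / 2688.0000 = -0.4877
t = r·√(n−2)/√(1−r²) = -0.4877·√7 / √(1−0.237851) = -1.290333 / 0.873011 = -1.478

-1.478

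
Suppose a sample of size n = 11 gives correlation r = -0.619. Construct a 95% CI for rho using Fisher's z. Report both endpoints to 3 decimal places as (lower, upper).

(-0.889, -0.030)

Fisher z: z_r = atanh(r) = ½·ln((1+(-0.619))/(1−(-0.619))) = -0.723382
SE(z) = 1/√(n−3) = 1/√8 = 0.353553
95% ⇒ z* = 1.960; margin = 1.960·0.353553 = 0.692964
CI on z-scale: (-1.416346, -0.030418)
Back-transform: tanh(-1.416346) = -0.888834, tanh(-0.030418) = -0.030409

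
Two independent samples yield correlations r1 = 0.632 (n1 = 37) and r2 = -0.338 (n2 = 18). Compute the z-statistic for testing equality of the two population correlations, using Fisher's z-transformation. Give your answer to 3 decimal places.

3.538

z1 = atanh(0.632) = 0.744739,  z2 = atanh(-0.338) = -0.351833
SE = √(1/(n1−3) + 1/(n2−3)) = √(1/34 + 1/15) = √(0.0294118 + 0.0666667) = √0.0960785 = 0.309965
z = (z1 − z2)/SE = (0.744739 − (-0.351833)) / 0.309965 = 1.096572 / 0.309965 = 3.538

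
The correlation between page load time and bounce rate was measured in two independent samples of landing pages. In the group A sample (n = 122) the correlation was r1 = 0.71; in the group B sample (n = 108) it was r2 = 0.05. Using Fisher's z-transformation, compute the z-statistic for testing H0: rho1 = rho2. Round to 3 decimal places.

6.252

Fisher z-transforms: z1 = atanh(0.71) = 0.887184, z2 = atanh(0.05) = 0.050042; difference d = 0.837142
Var(d) = 1/119 + 1/105 = 0.0084034 + 0.0095238 = 0.0179272
z = d/√Var(d) = 0.837142 / √0.0179272 = 0.837142 / 0.133892 = 6.252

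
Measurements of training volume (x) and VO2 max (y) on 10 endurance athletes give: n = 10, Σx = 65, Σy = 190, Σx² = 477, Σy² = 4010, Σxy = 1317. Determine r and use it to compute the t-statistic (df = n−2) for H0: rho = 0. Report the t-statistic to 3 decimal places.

Numerator: nΣxy − (Σx)(Σy) = 10·1317 − (65)(190) = 820
Denominator: √[(nΣx²−(Σx)²)(nΣy²−(Σy)²)]
  nΣx²−(Σx)² = 10·477 − 4225 = 545;  nΣy²−(Σy)² = 10·4010 − 36100 = 4000
  √(545·4000) = √2180000 = 1476.4823
r = 820 / 1476.4823 = 0.5554
t = r·√(n−2)/√(1−r²) = 0.5554·√8 / √(1−0.308469) = 1.570908 / 0.831583 = 1.889

1.889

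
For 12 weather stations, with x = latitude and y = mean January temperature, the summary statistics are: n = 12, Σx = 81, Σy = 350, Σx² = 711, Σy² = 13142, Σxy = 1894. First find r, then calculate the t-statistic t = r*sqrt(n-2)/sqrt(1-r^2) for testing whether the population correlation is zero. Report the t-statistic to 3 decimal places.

S_xy = nΣxy − ΣxΣy = 12·1894 − 81·350 = 22728 − 28350 = -5622
S_xx = nΣx² − (Σx)² = 12·711 − 81² = 8532 − 6561 = 1971
S_yy = nΣy² − (Σy)² = 12·13142 − 350² = 157704 − 122500 = 35204
r = S_xy / √(S_xx·S_yy) = -5622 / √(1971·35204) = -5622 / √69387084 = -5622 / 8329.8910 = -0.6749
t = r·√(n−2)/√(1−r²) = -0.6749·√10 / √(1−0.455490) = -2.134221 / 0.737909 = -2.892

-2.892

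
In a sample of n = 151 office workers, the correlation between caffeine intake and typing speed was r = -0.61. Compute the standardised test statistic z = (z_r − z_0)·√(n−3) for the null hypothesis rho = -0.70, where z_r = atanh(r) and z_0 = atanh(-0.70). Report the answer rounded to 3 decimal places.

z_r = atanh(-0.61) = -0.708921,  z_0 = atanh(-0.70) = -0.867301
SE = 1/√(n−3) = 1/√148 = 0.082199
z = (z_r − z_0)/SE = (-0.708921 − (-0.867301)) / 0.082199 = 0.158380 / 0.082199 = 1.927

1.927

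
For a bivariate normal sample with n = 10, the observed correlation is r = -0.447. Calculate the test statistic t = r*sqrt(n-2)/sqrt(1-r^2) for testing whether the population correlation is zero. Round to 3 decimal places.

1 − r² = 1 − 0.199809 = 0.800191;  √(1−r²) = 0.894534
√(n−2) = √8 = 2.828427
t = r·√(n−2)/√(1−r²) = -0.447 · 2.828427 / 0.894534 = -1.413

-1.413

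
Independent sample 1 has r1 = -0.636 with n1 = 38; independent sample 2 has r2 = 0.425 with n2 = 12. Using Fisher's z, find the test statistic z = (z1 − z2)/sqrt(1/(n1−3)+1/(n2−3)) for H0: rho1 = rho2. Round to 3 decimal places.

Fisher z-transforms: z1 = atanh(-0.636) = -0.751428, z2 = atanh(0.425) = 0.453779; difference d = -1.205207
Var(d) = 1/35 + 1/9 = 0.0285714 + 0.1111111 = 0.1396825
z = d/√Var(d) = -1.205207 / √0.1396825 = -1.205207 / 0.373741 = -3.225

-3.225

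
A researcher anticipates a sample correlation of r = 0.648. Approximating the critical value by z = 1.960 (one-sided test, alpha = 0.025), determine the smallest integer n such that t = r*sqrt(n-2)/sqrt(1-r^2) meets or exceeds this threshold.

8

r√(n−2)/√(1−r²) ≥ 1.960  ⇔  n−2 ≥ (1.960)²·(1−r²)/r²
(1−r²)/r² = (1−0.419904)/0.419904 = 1.3815
n ≥ 2 + 3.8416·1.3815 = 2 + 5.3072 = 7.3072
⌈7.3072⌉ = 8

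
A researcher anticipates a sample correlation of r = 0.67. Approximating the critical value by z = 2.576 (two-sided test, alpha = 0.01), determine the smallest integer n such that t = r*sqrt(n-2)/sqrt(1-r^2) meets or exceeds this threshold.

r√(n−2)/√(1−r²) ≥ 2.576  ⇔  n−2 ≥ (2.576)²·(1−r²)/r²
(1−r²)/r² = (1−0.4489)/0.4489 = 1.2277
n ≥ 2 + 6.635776·1.2277 = 2 + 8.1467 = 10.1467
⌈10.1467⌉ = 11

11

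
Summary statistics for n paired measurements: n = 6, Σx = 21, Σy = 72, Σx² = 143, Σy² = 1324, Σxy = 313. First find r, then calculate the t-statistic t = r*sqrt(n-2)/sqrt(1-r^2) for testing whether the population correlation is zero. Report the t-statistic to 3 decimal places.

0.726

S_xy = nΣxy − ΣxΣy = 6·313 − 21·72 = 1878 − 1512 = 366
S_xx = nΣx² − (Σx)² = 6·143 − 21² = 858 − 441 = 417
S_yy = nΣy² − (Σy)² = 6·1324 − 72² = 7944 − 5184 = 2760
r = S_xy / √(S_xx·S_yy) = 366 / √(417·2760) = 366 / √1150920 = 366 / 1072.8094 = 0.3412
t = r·√(n−2)/√(1−r²) = 0.3412·√4 / √(1−0.116417) = 0.682400 / 0.939991 = 0.726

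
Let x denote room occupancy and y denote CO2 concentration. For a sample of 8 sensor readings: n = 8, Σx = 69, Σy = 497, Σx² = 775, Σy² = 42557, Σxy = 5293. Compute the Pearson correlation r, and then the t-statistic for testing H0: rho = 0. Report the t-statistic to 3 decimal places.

2.363

Numerator: nΣxy − (Σx)(Σy) = 8·5293 − (69)(497) = 8051
Denominator: √[(nΣx²−(Σx)²)(nΣy²−(Σy)²)]
  nΣx²−(Σx)² = 8·775 − 4761 = 1439;  nΣy²−(Σy)² = 8·42557 − 247009 = 93447
  √(1439·93447) = √134470233 = 11596.1301
r = 8051 / 11596.1301 = 0.6943
t = r·√(n−2)/√(1−r²) = 0.6943·√6 / √(1−0.482052) = 1.700681 / 0.719686 = 2.363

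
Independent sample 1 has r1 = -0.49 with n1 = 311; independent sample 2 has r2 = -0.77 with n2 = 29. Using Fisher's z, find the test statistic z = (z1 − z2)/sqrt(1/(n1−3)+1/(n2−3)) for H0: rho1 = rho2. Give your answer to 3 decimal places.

2.371

Fisher z-transforms: z1 = atanh(-0.49) = -0.536060, z2 = atanh(-0.77) = -1.020328; difference d = 0.484268
Var(d) = 1/308 + 1/26 = 0.0032468 + 0.0384615 = 0.0417083
z = d/√Var(d) = 0.484268 / √0.0417083 = 0.484268 / 0.204226 = 2.371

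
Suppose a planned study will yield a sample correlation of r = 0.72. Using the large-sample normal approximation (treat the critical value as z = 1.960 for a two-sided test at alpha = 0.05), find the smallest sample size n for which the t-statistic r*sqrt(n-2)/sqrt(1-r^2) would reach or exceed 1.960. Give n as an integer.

Need r·√(n−2)/√(1−r²) ≥ 1.960
√(n−2) ≥ 1.960·√(1−0.5184) / 0.72 = 1.960·0.693974 / 0.72 = 1.8892
n−2 ≥ 3.5691  ⇒  n ≥ 5.5691
Smallest integer n = 6

6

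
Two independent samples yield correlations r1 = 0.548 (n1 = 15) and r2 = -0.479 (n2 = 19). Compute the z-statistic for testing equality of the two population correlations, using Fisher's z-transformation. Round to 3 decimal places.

z1 = atanh(0.548) = 0.615518,  z2 = atanh(-0.479) = -0.521686
SE = √(1/(n1−3) + 1/(n2−3)) = √(1/12 + 1/16) = √(0.0833333 + 0.0625000) = √0.1458333 = 0.381881
z = (z1 − z2)/SE = (0.615518 − (-0.521686)) / 0.381881 = 1.137204 / 0.381881 = 2.978

2.978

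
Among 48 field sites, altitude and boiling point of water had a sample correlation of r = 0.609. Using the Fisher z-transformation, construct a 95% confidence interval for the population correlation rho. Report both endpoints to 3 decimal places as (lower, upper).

(0.393, 0.761)

Fisher z: z_r = atanh(r) = ½·ln((1+0.609)/(1−0.609)) = 0.707330
SE(z) = 1/√(n−3) = 1/√45 = 0.149071
95% ⇒ z* = 1.960; margin = 1.960·0.149071 = 0.292179
CI on z-scale: (0.415151, 0.999509)
Back-transform: tanh(0.415151) = 0.392838, tanh(0.999509) = 0.761388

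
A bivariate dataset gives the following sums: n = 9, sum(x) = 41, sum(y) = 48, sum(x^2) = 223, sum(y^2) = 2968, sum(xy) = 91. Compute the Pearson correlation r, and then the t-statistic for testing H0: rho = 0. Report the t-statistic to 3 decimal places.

S_xy = nΣxy − ΣxΣy = 9·91 − 41·48 = 819 − 1968 = -1149
S_xx = nΣx² − (Σx)² = 9·223 − 41² = 2007 − 1681 = 326
S_yy = nΣy² − (Σy)² = 9·2968 − 48² = 26712 − 2304 = 24408
r = S_xy / √(S_xx·S_yy) = -1149 / √(326·24408) = -1149 / √7957008 = -1149 / 2820.8169 = -0.4073
t = r·√(n−2)/√(1−r²) = -0.4073·√7 / √(1−0.165893) = -1.077615 / 0.913295 = -1.180

-1.180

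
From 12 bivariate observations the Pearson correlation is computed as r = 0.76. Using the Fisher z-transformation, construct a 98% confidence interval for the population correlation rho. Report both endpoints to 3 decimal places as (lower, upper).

(0.217, 0.944)

z_r = atanh(0.76) = 0.996215;  SE = 1/√(n−3) = 1/√9 = 0.333333
z-limits: 0.996215 ± 2.326·0.333333 = 0.996215 ± 0.775333 = [0.220882, 1.771548]
ρ-limits: (tanh 0.220882, tanh 1.771548) = (0.217, 0.944)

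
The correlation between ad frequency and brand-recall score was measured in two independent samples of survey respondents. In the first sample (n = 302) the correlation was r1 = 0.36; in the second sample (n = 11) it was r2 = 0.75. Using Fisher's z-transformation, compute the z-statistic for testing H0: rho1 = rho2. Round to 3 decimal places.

-1.664

z1 = atanh(0.36) = 0.376886,  z2 = atanh(0.75) = 0.972955
SE = √(1/(n1−3) + 1/(n2−3)) = √(1/299 + 1/8) = √(0.0033445 + 0.1250000) = √0.1283445 = 0.358252
z = (z1 − z2)/SE = (0.376886 − 0.972955) / 0.358252 = -0.596069 / 0.358252 = -1.664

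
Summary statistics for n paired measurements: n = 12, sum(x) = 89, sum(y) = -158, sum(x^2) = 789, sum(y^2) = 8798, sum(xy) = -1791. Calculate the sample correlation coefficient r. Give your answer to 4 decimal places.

-0.6653

Numerator: nΣxy − (Σx)(Σy) = 12·(-1791) − (89)(-158) = -7430
Denominator: √[(nΣx²−(Σx)²)(nΣy²−(Σy)²)]
  nΣx²−(Σx)² = 12·789 − 7921 = 1547;  nΣy²−(Σy)² = 12·8798 − 24964 = 80612
  √(1547·80612) = √124706764 = 11167.2183
r = -7430 / 11167.2183 = -0.6653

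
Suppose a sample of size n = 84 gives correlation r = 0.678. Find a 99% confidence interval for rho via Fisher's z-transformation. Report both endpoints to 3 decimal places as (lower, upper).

(0.492, 0.805)

Fisher z: z_r = atanh(r) = ½·ln((1+0.678)/(1−0.678)) = 0.825403
SE(z) = 1/√(n−3) = 1/√81 = 0.111111
99% ⇒ z* = 2.576; margin = 2.576·0.111111 = 0.286222
CI on z-scale: (0.539181, 1.111625)
Back-transform: tanh(0.539181) = 0.492368, tanh(1.111625) = 0.804636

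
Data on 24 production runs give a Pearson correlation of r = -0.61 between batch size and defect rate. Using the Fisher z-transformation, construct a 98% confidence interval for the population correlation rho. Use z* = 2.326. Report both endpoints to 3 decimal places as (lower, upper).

z_r = atanh(-0.61) = -0.708921;  SE = 1/√(n−3) = 1/√21 = 0.218218
z-limits: -0.708921 ± 2.326·0.218218 = -0.708921 ± 0.507575 = [-1.216496, -0.201346]
ρ-limits: (tanh -1.216496, tanh -0.201346) = (-0.839, -0.199)

(-0.839, -0.199)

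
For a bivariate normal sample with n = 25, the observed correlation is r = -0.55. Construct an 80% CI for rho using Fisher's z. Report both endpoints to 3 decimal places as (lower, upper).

z_r = atanh(-0.55) = -0.618381;  SE = 1/√(n−3) = 1/√22 = 0.213201
z-limits: -0.618381 ± 1.282·0.213201 = -0.618381 ± 0.273324 = [-0.891705, -0.345057]
ρ-limits: (tanh -0.891705, tanh -0.345057) = (-0.712, -0.332)

(-0.712, -0.332)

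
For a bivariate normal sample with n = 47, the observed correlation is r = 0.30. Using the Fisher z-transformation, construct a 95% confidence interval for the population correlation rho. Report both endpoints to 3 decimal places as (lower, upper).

(0.014, 0.541)

z_r = atanh(0.30) = 0.309520;  SE = 1/√(n−3) = 1/√44 = 0.150756
z-limits: 0.309520 ± 1.960·0.150756 = 0.309520 ± 0.295482 = [0.014038, 0.605002]
ρ-limits: (tanh 0.014038, tanh 0.605002) = (0.014, 0.541)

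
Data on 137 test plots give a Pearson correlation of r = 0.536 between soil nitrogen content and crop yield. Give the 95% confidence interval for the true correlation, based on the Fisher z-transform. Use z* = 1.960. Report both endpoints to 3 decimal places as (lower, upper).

z_r = atanh(0.536) = 0.598526;  SE = 1/√(n−3) = 1/√134 = 0.086387
z-limits: 0.598526 ± 1.960·0.086387 = 0.598526 ± 0.169319 = [0.429207, 0.767845]
ρ-limits: (tanh 0.429207, tanh 0.767845) = (0.405, 0.646)

(0.405, 0.646)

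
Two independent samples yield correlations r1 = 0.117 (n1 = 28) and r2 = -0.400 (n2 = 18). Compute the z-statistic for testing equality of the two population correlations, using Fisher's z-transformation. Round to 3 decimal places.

Fisher z-transforms: z1 = atanh(0.117) = 0.117538, z2 = atanh(-0.400) = -0.423649; difference d = 0.541187
Var(d) = 1/25 + 1/15 = 0.0400000 + 0.0666667 = 0.1066667
z = d/√Var(d) = 0.541187 / √0.1066667 = 0.541187 / 0.326599 = 1.657

1.657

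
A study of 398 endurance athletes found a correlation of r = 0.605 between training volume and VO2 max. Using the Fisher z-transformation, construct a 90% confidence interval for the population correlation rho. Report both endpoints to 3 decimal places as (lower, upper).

(0.550, 0.655)

Fisher z: z_r = atanh(r) = ½·ln((1+0.605)/(1−0.605)) = 0.700997
SE(z) = 1/√(n−3) = 1/√395 = 0.050315
90% ⇒ z* = 1.645; margin = 1.645·0.050315 = 0.082768
CI on z-scale: (0.618229, 0.783765)
Back-transform: tanh(0.618229) = 0.549894, tanh(0.783765) = 0.654862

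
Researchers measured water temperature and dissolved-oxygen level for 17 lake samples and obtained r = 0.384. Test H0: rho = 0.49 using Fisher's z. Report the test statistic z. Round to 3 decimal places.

-0.491

Fisher z: atanh(0.384) = 0.404743, atanh(0.49) = 0.536060
z = (z_r − z_0)·√(n−3) = (0.404743 − 0.536060)·√14 = -0.131317 · 3.741657 = -0.491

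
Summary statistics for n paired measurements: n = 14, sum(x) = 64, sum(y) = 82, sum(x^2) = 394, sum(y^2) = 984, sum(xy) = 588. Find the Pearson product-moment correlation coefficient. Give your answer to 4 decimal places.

S_xy = nΣxy − ΣxΣy = 14·588 − 64·82 = 8232 − 5248 = 2984
S_xx = nΣx² − (Σx)² = 14·394 − 64² = 5516 − 4096 = 1420
S_yy = nΣy² − (Σy)² = 14·984 − 82² = 13776 − 6724 = 7052
r = S_xy / √(S_xx·S_yy) = 2984 / √(1420·7052) = 2984 / √10013840 = 2984 / 3164.4652 = 0.9430

0.9430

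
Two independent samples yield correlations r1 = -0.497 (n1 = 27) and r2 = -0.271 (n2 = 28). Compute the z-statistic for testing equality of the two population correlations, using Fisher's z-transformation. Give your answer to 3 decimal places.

Fisher z-transforms: z1 = atanh(-0.497) = -0.545314, z2 = atanh(-0.271) = -0.277943; difference d = -0.267371
Var(d) = 1/24 + 1/25 = 0.0416667 + 0.0400000 = 0.0816667
z = d/√Var(d) = -0.267371 / √0.0816667 = -0.267371 / 0.285774 = -0.936

-0.936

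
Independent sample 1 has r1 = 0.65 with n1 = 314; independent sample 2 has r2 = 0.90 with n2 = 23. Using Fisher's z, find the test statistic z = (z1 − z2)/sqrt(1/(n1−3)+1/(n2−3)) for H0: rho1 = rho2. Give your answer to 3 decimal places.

z1 = atanh(0.65) = 0.775299,  z2 = atanh(0.90) = 1.472219
SE = √(1/(n1−3) + 1/(n2−3)) = √(1/311 + 1/20) = √(0.0032154 + 0.0500000) = √0.0532154 = 0.230685
z = (z1 − z2)/SE = (0.775299 − 1.472219) / 0.230685 = -0.696920 / 0.230685 = -3.021

-3.021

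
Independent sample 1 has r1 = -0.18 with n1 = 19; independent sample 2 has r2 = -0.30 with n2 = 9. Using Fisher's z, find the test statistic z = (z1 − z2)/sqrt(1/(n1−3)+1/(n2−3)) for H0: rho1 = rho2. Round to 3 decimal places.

z1 = atanh(-0.18) = -0.181983,  z2 = atanh(-0.30) = -0.309520
SE = √(1/(n1−3) + 1/(n2−3)) = √(1/16 + 1/6) = √(0.0625000 + 0.1666667) = √0.2291667 = 0.478714
z = (z1 − z2)/SE = (-0.181983 − (-0.309520)) / 0.478714 = 0.127537 / 0.478714 = 0.266

0.266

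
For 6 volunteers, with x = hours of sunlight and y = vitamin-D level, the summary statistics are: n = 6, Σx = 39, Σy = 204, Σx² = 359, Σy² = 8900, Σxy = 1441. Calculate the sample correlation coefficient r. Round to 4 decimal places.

Numerator: nΣxy − (Σx)(Σy) = 6·1441 − (39)(204) = 690
Denominator: √[(nΣx²−(Σx)²)(nΣy²−(Σy)²)]
  nΣx²−(Σx)² = 6·359 − 1521 = 633;  nΣy²−(Σy)² = 6·8900 − 41616 = 11784
  √(633·11784) = √7459272 = 2731.1668
r = 690 / 2731.1668 = 0.2526

0.2526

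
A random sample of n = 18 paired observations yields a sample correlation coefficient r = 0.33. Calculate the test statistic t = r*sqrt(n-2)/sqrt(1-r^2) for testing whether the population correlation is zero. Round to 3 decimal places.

1.398

1 − r² = 1 − 0.1089 = 0.8911;  √(1−r²) = 0.943981
√(n−2) = √16 = 4.000000
t = r·√(n−2)/√(1−r²) = 0.33 · 4.000000 / 0.943981 = 1.398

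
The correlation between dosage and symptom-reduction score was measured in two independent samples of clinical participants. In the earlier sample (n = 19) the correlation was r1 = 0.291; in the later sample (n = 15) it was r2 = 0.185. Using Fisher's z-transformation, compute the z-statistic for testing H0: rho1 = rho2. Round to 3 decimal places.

0.295

Fisher z-transforms: z1 = atanh(0.291) = 0.299658, z2 = atanh(0.185) = 0.187155; difference d = 0.112503
Var(d) = 1/16 + 1/12 = 0.0625000 + 0.0833333 = 0.1458333
z = d/√Var(d) = 0.112503 / √0.1458333 = 0.112503 / 0.381881 = 0.295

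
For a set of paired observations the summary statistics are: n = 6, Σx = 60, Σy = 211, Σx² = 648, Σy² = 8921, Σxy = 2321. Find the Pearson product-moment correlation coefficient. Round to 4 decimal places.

0.7861

Numerator: nΣxy − (Σx)(Σy) = 6·2321 − (60)(211) = 1266
Denominator: √[(nΣx²−(Σx)²)(nΣy²−(Σy)²)]
  nΣx²−(Σx)² = 6·648 − 3600 = 288;  nΣy²−(Σy)² = 6·8921 − 44521 = 9005
  √(288·9005) = √2593440 = 1610.4161
r = 1266 / 1610.4161 = 0.7861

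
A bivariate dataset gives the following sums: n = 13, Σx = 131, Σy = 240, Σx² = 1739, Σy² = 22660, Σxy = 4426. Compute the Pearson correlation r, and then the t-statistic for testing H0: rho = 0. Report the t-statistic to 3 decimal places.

Numerator: nΣxy − (Σx)(Σy) = 13·4426 − (131)(240) = 26098
Denominator: √[(nΣx²−(Σx)²)(nΣy²−(Σy)²)]
  nΣx²−(Σx)² = 13·1739 − 17161 = 5446;  nΣy²−(Σy)² = 13·22660 − 57600 = 236980
  √(5446·236980) = √1290593080 = 35924.8254
r = 26098 / 35924.8254 = 0.7265
t = r·√(n−2)/√(1−r²) = 0.7265·√11 / √(1−0.527802) = 2.409528 / 0.687167 = 3.506

3.506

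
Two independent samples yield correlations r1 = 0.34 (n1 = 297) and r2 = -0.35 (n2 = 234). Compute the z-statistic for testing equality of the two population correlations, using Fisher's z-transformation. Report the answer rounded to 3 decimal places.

8.184

Fisher z-transforms: z1 = atanh(0.34) = 0.354093, z2 = atanh(-0.35) = -0.365444; difference d = 0.719537
Var(d) = 1/294 + 1/231 = 0.0034014 + 0.0043290 = 0.0077304
z = d/√Var(d) = 0.719537 / √0.0077304 = 0.719537 / 0.087923 = 8.184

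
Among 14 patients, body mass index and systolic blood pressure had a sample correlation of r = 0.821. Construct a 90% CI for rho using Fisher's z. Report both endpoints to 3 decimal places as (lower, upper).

z_r = atanh(0.821) = 1.159878;  SE = 1/√(n−3) = 1/√11 = 0.301511
z-limits: 1.159878 ± 1.645·0.301511 = 1.159878 ± 0.495986 = [0.663892, 1.655864]
ρ-limits: (tanh 0.663892, tanh 1.655864) = (0.581, 0.930)

(0.581, 0.930)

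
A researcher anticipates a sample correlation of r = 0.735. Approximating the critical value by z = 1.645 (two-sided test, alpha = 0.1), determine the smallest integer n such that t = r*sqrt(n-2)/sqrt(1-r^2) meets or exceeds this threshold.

5

r√(n−2)/√(1−r²) ≥ 1.645  ⇔  n−2 ≥ (1.645)²·(1−r²)/r²
(1−r²)/r² = (1−0.540225)/0.540225 = 0.8511
n ≥ 2 + 2.706025·0.8511 = 2 + 2.3031 = 4.3031
⌈4.3031⌉ = 5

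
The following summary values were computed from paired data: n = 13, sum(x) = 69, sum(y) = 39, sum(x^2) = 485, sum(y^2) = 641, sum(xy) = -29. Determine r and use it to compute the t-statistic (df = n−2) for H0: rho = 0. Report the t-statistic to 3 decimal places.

Numerator: nΣxy − (Σx)(Σy) = 13·(-29) − (69)(39) = -3068
Denominator: √[(nΣx²−(Σx)²)(nΣy²−(Σy)²)]
  nΣx²−(Σx)² = 13·485 − 4761 = 1544;  nΣy²−(Σy)² = 13·641 − 1521 = 6812
  √(1544·6812) = √10517728 = 3243.1047
r = -3068 / 3243.1047 = -0.9460
t = r·√(n−2)/√(1−r²) = -0.9460·√11 / √(1−0.894916) = -3.137527 / 0.324167 = -9.679

-9.679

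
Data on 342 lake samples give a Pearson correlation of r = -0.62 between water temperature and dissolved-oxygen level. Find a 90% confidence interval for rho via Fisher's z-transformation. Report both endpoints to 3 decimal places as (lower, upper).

(-0.672, -0.562)

Fisher z: z_r = atanh(r) = ½·ln((1+(-0.62))/(1−(-0.62))) = -0.725005
SE(z) = 1/√(n−3) = 1/√339 = 0.054313
90% ⇒ z* = 1.645; margin = 1.645·0.054313 = 0.089345
CI on z-scale: (-0.814350, -0.635660)
Back-transform: tanh(-0.814350) = -0.671983, tanh(-0.635660) = -0.561937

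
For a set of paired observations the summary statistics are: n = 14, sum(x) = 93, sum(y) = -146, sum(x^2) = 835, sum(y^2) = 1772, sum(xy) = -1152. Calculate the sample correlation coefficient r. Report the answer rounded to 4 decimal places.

-0.7825

Numerator: nΣxy − (Σx)(Σy) = 14·(-1152) − (93)(-146) = -2550
Denominator: √[(nΣx²−(Σx)²)(nΣy²−(Σy)²)]
  nΣx²−(Σx)² = 14·835 − 8649 = 3041;  nΣy²−(Σy)² = 14·1772 − 21316 = 3492
  √(3041·3492) = √10619172 = 3258.7071
r = -2550 / 3258.7071 = -0.7825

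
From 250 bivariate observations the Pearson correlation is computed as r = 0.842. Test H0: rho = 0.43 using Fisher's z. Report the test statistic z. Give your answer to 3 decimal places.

Fisher z: atanh(0.842) = 1.228006, atanh(0.43) = 0.459897
z = (z_r − z_0)·√(n−3) = (1.228006 − 0.459897)·√247 = 0.768109 · 15.716234 = 12.072

12.072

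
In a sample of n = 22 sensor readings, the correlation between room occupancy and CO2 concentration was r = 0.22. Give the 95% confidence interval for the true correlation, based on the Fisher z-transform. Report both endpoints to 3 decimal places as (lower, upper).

(-0.222, 0.587)

Fisher z: z_r = atanh(r) = ½·ln((1+0.22)/(1−0.22)) = 0.223656
SE(z) = 1/√(n−3) = 1/√19 = 0.229416
95% ⇒ z* = 1.960; margin = 1.960·0.229416 = 0.449655
CI on z-scale: (-0.225999, 0.673311)
Back-transform: tanh(-0.225999) = -0.222228, tanh(0.673311) = 0.587154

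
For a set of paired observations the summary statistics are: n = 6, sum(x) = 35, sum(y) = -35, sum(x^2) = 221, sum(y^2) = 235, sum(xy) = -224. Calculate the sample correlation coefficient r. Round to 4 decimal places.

-0.8706

S_xy = nΣxy − ΣxΣy = 6·(-224) − 35·(-35) = -1344 − (-1225) = -119
S_xx = nΣx² − (Σx)² = 6·221 − 35² = 1326 − 1225 = 101
S_yy = nΣy² − (Σy)² = 6·235 − (-35)² = 1410 − 1225 = 185
r = S_xy / √(S_xx·S_yy) = -119 / √(101·185) = -119 / √18685 = -119 / 136.6931 = -0.8706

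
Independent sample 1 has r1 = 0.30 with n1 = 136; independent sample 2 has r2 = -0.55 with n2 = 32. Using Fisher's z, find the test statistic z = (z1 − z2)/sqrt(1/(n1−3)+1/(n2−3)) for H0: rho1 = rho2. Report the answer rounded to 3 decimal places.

Fisher z-transforms: z1 = atanh(0.30) = 0.309520, z2 = atanh(-0.55) = -0.618381; difference d = 0.927901
Var(d) = 1/133 + 1/29 = 0.0075188 + 0.0344828 = 0.0420016
z = d/√Var(d) = 0.927901 / √0.0420016 = 0.927901 / 0.204943 = 4.528

4.528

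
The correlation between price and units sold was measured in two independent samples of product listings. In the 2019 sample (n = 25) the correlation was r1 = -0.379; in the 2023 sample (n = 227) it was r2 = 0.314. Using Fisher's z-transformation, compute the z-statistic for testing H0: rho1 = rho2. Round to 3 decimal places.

z1 = atanh(-0.379) = -0.398891,  z2 = atanh(0.314) = 0.324977
SE = √(1/(n1−3) + 1/(n2−3)) = √(1/22 + 1/224) = √(0.0454545 + 0.0044643) = √0.0499188 = 0.223425
z = (z1 − z2)/SE = (-0.398891 − 0.324977) / 0.223425 = -0.723868 / 0.223425 = -3.240

-3.240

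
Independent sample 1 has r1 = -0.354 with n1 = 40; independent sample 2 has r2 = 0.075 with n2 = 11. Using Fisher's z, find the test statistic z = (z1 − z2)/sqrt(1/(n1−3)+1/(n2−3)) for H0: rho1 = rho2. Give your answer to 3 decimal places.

Fisher z-transforms: z1 = atanh(-0.354) = -0.370009, z2 = atanh(0.075) = 0.075141; difference d = -0.445150
Var(d) = 1/37 + 1/8 = 0.0270270 + 0.1250000 = 0.1520270
z = d/√Var(d) = -0.445150 / √0.1520270 = -0.445150 / 0.389906 = -1.142

-1.142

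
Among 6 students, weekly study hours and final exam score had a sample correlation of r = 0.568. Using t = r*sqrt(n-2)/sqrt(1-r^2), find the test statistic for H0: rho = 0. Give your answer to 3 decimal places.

1.380

1 − r² = 1 − 0.322624 = 0.677376;  √(1−r²) = 0.823029
√(n−2) = √4 = 2.000000
t = r·√(n−2)/√(1−r²) = 0.568 · 2.000000 / 0.823029 = 1.380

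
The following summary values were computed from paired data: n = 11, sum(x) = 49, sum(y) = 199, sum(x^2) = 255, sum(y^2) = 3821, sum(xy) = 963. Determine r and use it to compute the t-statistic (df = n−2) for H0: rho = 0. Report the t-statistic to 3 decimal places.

4.837

Numerator: nΣxy − (Σx)(Σy) = 11·963 − (49)(199) = 842
Denominator: √[(nΣx²−(Σx)²)(nΣy²−(Σy)²)]
  nΣx²−(Σx)² = 11·255 − 2401 = 404;  nΣy²−(Σy)² = 11·3821 − 39601 = 2430
  √(404·2430) = √981720 = 990.8178
r = 842 / 990.8178 = 0.8498
t = r·√(n−2)/√(1−r²) = 0.8498·√9 / √(1−0.722160) = 2.549400 / 0.527105 = 4.837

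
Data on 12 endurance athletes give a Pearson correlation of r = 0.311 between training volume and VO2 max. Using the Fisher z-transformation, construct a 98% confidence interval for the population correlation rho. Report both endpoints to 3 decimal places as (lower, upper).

(-0.425, 0.799)

z_r = atanh(0.311) = 0.321652;  SE = 1/√(n−3) = 1/√9 = 0.333333
z-limits: 0.321652 ± 2.326·0.333333 = 0.321652 ± 0.775333 = [-0.453681, 1.096985]
ρ-limits: (tanh -0.453681, tanh 1.096985) = (-0.425, 0.799)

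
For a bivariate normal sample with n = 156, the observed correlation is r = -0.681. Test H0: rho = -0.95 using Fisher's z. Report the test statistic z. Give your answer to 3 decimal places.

Fisher z: atanh(-0.681) = -0.830977, atanh(-0.95) = -1.831781
z = (z_r − z_0)·√(n−3) = (-0.830977 − (-1.831781))·√153 = 1.000804 · 12.369317 = 12.379

12.379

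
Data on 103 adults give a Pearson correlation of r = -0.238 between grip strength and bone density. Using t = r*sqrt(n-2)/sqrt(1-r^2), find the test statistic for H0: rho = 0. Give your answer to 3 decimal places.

-2.463

1 − r² = 1 − 0.056644 = 0.943356;  √(1−r²) = 0.971265
√(n−2) = √101 = 10.049876
t = r·√(n−2)/√(1−r²) = -0.238 · 10.049876 / 0.971265 = -2.463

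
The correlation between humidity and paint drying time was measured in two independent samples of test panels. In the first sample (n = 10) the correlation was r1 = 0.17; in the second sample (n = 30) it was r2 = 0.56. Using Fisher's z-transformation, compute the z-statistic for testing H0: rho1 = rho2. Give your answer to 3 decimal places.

Fisher z-transforms: z1 = atanh(0.17) = 0.171667, z2 = atanh(0.56) = 0.632833; difference d = -0.461166
Var(d) = 1/7 + 1/27 = 0.1428571 + 0.0370370 = 0.1798941
z = d/√Var(d) = -0.461166 / √0.1798941 = -0.461166 / 0.424139 = -1.087

-1.087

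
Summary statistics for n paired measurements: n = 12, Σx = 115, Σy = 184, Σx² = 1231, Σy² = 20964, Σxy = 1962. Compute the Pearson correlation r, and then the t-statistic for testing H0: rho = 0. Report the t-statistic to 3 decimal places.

0.414

S_xy = nΣxy − ΣxΣy = 12·1962 − 115·184 = 23544 − 21160 = 2384
S_xx = nΣx² − (Σx)² = 12·1231 − 115² = 14772 − 13225 = 1547
S_yy = nΣy² − (Σy)² = 12·20964 − 184² = 251568 − 33856 = 217712
r = S_xy / √(S_xx·S_yy) = 2384 / √(1547·217712) = 2384 / √336800464 = 2384 / 18352.1242 = 0.1299
t = r·√(n−2)/√(1−r²) = 0.1299·√10 / √(1−0.016874) = 0.410780 / 0.991527 = 0.414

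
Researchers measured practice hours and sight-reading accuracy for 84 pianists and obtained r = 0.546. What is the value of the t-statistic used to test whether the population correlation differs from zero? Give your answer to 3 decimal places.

t = r·√(n−2) / √(1−r²) with r = 0.546, n = 84
  = 0.546·√82 / √(1 − 0.298116)
  = 0.546·9.055385 / 0.837785
  = 4.944240 / 0.837785 = 5.902

5.902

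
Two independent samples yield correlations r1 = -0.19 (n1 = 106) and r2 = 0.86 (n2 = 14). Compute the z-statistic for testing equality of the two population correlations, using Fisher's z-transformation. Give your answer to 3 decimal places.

z1 = atanh(-0.19) = -0.192337,  z2 = atanh(0.86) = 1.293345
SE = √(1/(n1−3) + 1/(n2−3)) = √(1/103 + 1/11) = √(0.0097087 + 0.0909091) = √0.1006178 = 0.317203
z = (z1 − z2)/SE = (-0.192337 − 1.293345) / 0.317203 = -1.485682 / 0.317203 = -4.684

-4.684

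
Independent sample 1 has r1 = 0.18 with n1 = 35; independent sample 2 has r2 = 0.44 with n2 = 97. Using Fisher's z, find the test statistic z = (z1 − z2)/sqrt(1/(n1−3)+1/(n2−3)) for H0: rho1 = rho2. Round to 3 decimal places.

Fisher z-transforms: z1 = atanh(0.18) = 0.181983, z2 = atanh(0.44) = 0.472231; difference d = -0.290248
Var(d) = 1/32 + 1/94 = 0.0312500 + 0.0106383 = 0.0418883
z = d/√Var(d) = -0.290248 / √0.0418883 = -0.290248 / 0.204666 = -1.418

-1.418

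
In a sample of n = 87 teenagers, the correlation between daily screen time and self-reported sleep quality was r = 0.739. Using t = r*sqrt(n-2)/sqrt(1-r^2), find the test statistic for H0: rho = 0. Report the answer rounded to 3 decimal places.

10.113

t = r·√(n−2) / √(1−r²) with r = 0.739, n = 87
  = 0.739·√85 / √(1 − 0.546121)
  = 0.739·9.219544 / 0.673705
  = 6.813243 / 0.673705 = 10.113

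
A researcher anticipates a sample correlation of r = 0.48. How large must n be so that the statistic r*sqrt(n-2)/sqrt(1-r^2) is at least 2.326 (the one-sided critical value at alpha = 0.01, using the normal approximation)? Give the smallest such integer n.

21

r√(n−2)/√(1−r²) ≥ 2.326  ⇔  n−2 ≥ (2.326)²·(1−r²)/r²
(1−r²)/r² = (1−0.2304)/0.2304 = 3.3403
n ≥ 2 + 5.410276·3.3403 = 2 + 18.0719 = 20.0719
⌈20.0719⌉ = 21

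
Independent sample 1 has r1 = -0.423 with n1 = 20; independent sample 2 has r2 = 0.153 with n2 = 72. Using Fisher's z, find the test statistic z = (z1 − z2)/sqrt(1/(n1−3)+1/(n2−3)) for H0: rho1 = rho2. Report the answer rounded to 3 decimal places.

-2.236

z1 = atanh(-0.423) = -0.451340,  z2 = atanh(0.153) = 0.154211
SE = √(1/(n1−3) + 1/(n2−3)) = √(1/17 + 1/69) = √(0.0588235 + 0.0144928) = √0.0733163 = 0.270770
z = (z1 − z2)/SE = (-0.451340 − 0.154211) / 0.270770 = -0.605551 / 0.270770 = -2.236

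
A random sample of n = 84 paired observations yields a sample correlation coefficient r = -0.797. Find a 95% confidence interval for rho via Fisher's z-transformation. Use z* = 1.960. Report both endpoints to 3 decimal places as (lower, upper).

(-0.864, -0.703)

z_r = atanh(-0.797) = -1.090334;  SE = 1/√(n−3) = 1/√81 = 0.111111
z-limits: -1.090334 ± 1.960·0.111111 = -1.090334 ± 0.217778 = [-1.308112, -0.872556]
ρ-limits: (tanh -1.308112, tanh -0.872556) = (-0.864, -0.703)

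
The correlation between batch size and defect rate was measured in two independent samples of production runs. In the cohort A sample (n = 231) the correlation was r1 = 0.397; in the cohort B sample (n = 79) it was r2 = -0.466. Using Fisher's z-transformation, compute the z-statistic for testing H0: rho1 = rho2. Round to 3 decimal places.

z1 = atanh(0.397) = 0.420083,  z2 = atanh(-0.466) = -0.504949
SE = √(1/(n1−3) + 1/(n2−3)) = √(1/228 + 1/76) = √(0.0043860 + 0.0131579) = √0.0175439 = 0.132453
z = (z1 − z2)/SE = (0.420083 − (-0.504949)) / 0.132453 = 0.925032 / 0.132453 = 6.984

6.984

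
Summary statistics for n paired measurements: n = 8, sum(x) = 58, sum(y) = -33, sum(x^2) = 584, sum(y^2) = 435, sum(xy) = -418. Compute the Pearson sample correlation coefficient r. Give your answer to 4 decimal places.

Numerator: nΣxy − (Σx)(Σy) = 8·(-418) − (58)(-33) = -1430
Denominator: √[(nΣx²−(Σx)²)(nΣy²−(Σy)²)]
  nΣx²−(Σx)² = 8·584 − 3364 = 1308;  nΣy²−(Σy)² = 8·435 − 1089 = 2391
  √(1308·2391) = √3127428 = 1768.4536
r = -1430 / 1768.4536 = -0.8086

-0.8086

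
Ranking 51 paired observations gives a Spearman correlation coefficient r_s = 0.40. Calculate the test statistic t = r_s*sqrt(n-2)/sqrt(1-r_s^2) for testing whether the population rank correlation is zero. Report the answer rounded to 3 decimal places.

3.055

t = r_s·√(n−2) / √(1−r_s²) with r_s = 0.40, n = 51
  = 0.40·√49 / √(1 − 0.1600)
  = 0.40·7.000000 / 0.916515
  = 2.800000 / 0.916515 = 3.055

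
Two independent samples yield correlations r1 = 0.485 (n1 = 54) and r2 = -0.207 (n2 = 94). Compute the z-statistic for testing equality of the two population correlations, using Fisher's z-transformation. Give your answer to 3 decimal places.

4.228

z1 = atanh(0.485) = 0.529502,  z2 = atanh(-0.207) = -0.210035
SE = √(1/(n1−3) + 1/(n2−3)) = √(1/51 + 1/91) = √(0.0196078 + 0.0109890) = √0.0305968 = 0.174919
z = (z1 − z2)/SE = (0.529502 − (-0.210035)) / 0.174919 = 0.739537 / 0.174919 = 4.228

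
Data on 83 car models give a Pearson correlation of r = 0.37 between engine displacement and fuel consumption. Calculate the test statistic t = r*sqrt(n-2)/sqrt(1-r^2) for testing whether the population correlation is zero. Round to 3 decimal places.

t = r·√(n−2) / √(1−r²) with r = 0.37, n = 83
  = 0.37·√81 / √(1 − 0.1369)
  = 0.37·9.000000 / 0.929032
  = 3.330000 / 0.929032 = 3.584

3.584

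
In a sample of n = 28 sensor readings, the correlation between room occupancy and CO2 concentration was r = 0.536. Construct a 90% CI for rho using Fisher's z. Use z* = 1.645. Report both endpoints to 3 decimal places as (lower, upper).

z_r = atanh(0.536) = 0.598526;  SE = 1/√(n−3) = 1/√25 = 0.200000
z-limits: 0.598526 ± 1.645·0.200000 = 0.598526 ± 0.329000 = [0.269526, 0.927526]
ρ-limits: (tanh 0.269526, tanh 0.927526) = (0.263, 0.729)

(0.263, 0.729)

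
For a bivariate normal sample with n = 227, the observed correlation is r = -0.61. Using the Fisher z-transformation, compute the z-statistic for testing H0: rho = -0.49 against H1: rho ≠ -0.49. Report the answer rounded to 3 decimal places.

z_r = atanh(-0.61) = -0.708921,  z_0 = atanh(-0.49) = -0.536060
SE = 1/√(n−3) = 1/√224 = 0.066815
z = (z_r − z_0)/SE = (-0.708921 − (-0.536060)) / 0.066815 = -0.172861 / 0.066815 = -2.587

-2.587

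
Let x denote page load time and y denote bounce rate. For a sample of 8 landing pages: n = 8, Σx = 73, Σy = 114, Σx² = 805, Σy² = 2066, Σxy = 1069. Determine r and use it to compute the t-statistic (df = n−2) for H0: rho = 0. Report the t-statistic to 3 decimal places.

0.286

S_xy = nΣxy − ΣxΣy = 8·1069 − 73·114 = 8552 − 8322 = 230
S_xx = nΣx² − (Σx)² = 8·805 − 73² = 6440 − 5329 = 1111
S_yy = nΣy² − (Σy)² = 8·2066 − 114² = 16528 − 12996 = 3532
r = S_xy / √(S_xx·S_yy) = 230 / √(1111·3532) = 230 / √3924052 = 230 / 1980.9220 = 0.1161
t = r·√(n−2)/√(1−r²) = 0.1161·√6 / √(1−0.013479) = 0.284386 / 0.993238 = 0.286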